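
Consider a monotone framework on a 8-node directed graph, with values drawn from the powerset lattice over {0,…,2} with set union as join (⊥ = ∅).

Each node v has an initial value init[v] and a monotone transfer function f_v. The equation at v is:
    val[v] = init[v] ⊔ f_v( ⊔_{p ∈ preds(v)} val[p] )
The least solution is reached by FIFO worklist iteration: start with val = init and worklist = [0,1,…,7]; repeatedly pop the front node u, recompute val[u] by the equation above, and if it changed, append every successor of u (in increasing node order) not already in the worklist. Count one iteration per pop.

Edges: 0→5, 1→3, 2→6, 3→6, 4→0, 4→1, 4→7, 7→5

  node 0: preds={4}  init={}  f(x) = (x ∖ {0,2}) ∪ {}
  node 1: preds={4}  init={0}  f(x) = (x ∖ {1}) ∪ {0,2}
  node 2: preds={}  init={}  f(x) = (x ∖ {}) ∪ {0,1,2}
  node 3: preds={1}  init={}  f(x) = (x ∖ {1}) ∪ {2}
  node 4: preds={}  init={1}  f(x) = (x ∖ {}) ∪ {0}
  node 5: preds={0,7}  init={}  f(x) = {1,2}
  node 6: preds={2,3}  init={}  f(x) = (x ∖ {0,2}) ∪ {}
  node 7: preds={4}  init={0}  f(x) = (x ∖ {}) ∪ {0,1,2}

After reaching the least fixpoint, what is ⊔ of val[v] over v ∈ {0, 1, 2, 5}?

{0,1,2}

Iteration log — 11 steps:
  step 1. node 0  ⊔preds={1}  new={1}  old={}  +wl: 
  step 2. node 1  ⊔preds={1}  new={0,2}  old={0}  +wl: 
  step 3. node 2  ⊔preds={}  new={0,1,2}  old={}  +wl: 
  step 4. node 3  ⊔preds={0,2}  new={0,2}  old={}  +wl: 
  step 5. node 4  ⊔preds={}  new={0,1}  old={1}  +wl: 0,1
  step 6. node 5  ⊔preds={0,1}  new={1,2}  old={}  +wl: 
  step 7. node 6  ⊔preds={0,1,2}  new={1}  old={}  +wl: 
  step 8. node 7  ⊔preds={0,1}  new={0,1,2}  old={0}  +wl: 5
  step 9. node 0  ⊔preds={0,1}  new={1}  stable
  step 10. node 1  ⊔preds={0,1}  new={0,2}  stable
  step 11. node 5  ⊔preds={0,1,2}  new={1,2}  stable

Least fixpoint reached:
  node 0: {1}
  node 1: {0,2}
  node 2: {0,1,2}
  node 3: {0,2}
  node 4: {0,1}
  node 5: {1,2}
  node 6: {1}
  node 7: {0,1,2}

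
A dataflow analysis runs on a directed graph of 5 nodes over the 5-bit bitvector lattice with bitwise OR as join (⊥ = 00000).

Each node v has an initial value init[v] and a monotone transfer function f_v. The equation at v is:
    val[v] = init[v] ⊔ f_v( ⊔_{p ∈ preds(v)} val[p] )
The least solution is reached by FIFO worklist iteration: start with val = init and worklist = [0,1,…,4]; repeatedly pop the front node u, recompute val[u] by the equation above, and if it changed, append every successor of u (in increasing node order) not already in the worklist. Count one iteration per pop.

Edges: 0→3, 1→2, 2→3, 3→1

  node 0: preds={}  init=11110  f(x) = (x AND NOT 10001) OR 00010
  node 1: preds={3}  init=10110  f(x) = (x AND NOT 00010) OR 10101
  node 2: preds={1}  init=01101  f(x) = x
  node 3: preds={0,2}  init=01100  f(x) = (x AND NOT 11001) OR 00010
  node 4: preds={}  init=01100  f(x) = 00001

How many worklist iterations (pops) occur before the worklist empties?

Trace (6 dequeues):
  [1] u=0 | in 00000 | out 11110 | ==
  [2] u=1 | in 01100 | out 11111 | prev 10110 | push {}
  [3] u=2 | in 11111 | out 11111 | prev 01101 | push {}
  [4] u=3 | in 11111 | out 01110 | prev 01100 | push {1}
  [5] u=4 | in 00000 | out 01101 | prev 01100 | push {}
  [6] u=1 | in 01110 | out 11111 | ==

Converged values:
  [0] 11110
  [1] 11111
  [2] 11111
  [3] 01110
  [4] 01101

6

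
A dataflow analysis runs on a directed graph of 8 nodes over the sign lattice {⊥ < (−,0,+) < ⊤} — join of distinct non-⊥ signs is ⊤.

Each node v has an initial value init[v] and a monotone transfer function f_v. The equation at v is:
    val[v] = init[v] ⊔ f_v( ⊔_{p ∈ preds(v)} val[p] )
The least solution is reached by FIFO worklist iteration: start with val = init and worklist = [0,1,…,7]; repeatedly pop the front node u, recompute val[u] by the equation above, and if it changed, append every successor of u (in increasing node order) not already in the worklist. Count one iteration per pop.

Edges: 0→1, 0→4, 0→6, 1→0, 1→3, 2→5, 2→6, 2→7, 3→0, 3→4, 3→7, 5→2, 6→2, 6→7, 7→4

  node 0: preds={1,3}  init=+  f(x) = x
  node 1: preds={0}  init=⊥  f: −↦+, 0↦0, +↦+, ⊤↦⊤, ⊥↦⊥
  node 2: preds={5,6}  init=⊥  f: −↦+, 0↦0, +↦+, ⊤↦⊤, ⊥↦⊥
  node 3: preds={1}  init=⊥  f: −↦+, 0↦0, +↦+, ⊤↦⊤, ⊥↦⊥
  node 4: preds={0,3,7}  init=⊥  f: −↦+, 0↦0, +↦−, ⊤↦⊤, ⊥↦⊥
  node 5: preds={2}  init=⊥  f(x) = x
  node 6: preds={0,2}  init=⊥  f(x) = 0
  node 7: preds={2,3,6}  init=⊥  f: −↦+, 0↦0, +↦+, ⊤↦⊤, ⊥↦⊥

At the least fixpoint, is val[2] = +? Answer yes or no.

Trace (15 dequeues):
  [1] u=0 | in ⊥ | out + | ==
  [2] u=1 | in + | out + | prev ⊥ | push {0}
  [3] u=2 | in ⊥ | out ⊥ | ==
  [4] u=3 | in + | out + | prev ⊥ | push {}
  [5] u=4 | in + | out − | prev ⊥ | push {}
  [6] u=5 | in ⊥ | out ⊥ | ==
  [7] u=6 | in + | out 0 | prev ⊥ | push {2}
  [8] u=7 | in ⊤ | out ⊤ | prev ⊥ | push {4}
  [9] u=0 | in + | out + | ==
  [10] u=2 | in 0 | out 0 | prev ⊥ | push {5,6,7}
  [11] u=4 | in ⊤ | out ⊤ | prev − | push {}
  [12] u=5 | in 0 | out 0 | prev ⊥ | push {2}
  [13] u=6 | in ⊤ | out 0 | ==
  [14] u=7 | in ⊤ | out ⊤ | ==
  [15] u=2 | in 0 | out 0 | ==

Converged values:
  [0] +
  [1] +
  [2] 0
  [3] +
  [4] ⊤
  [5] 0
  [6] 0
  [7] ⊤

no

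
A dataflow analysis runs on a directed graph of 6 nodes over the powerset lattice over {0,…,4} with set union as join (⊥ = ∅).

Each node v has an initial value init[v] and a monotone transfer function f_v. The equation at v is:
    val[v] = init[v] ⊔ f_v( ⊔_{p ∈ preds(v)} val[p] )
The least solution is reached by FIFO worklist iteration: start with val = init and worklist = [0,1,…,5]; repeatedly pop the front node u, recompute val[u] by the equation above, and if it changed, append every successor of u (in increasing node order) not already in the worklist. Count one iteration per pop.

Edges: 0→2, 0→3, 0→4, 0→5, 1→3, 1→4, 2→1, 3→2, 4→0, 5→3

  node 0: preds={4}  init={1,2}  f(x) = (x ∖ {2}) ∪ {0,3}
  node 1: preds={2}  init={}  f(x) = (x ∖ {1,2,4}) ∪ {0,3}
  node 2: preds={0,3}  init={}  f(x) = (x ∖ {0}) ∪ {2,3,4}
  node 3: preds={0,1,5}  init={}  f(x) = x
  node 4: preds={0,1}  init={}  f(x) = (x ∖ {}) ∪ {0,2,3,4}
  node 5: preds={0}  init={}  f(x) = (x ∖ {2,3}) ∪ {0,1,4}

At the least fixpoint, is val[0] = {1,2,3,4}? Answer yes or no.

no

Trace (13 dequeues):
  [1] u=0 | in {} | out {0,1,2,3} | prev {1,2} | push {}
  [2] u=1 | in {} | out {0,3} | prev {} | push {}
  [3] u=2 | in {0,1,2,3} | out {1,2,3,4} | prev {} | push {1}
  [4] u=3 | in {0,1,2,3} | out {0,1,2,3} | prev {} | push {2}
  [5] u=4 | in {0,1,2,3} | out {0,1,2,3,4} | prev {} | push {0}
  [6] u=5 | in {0,1,2,3} | out {0,1,4} | prev {} | push {3}
  [7] u=1 | in {1,2,3,4} | out {0,3} | ==
  [8] u=2 | in {0,1,2,3} | out {1,2,3,4} | ==
  [9] u=0 | in {0,1,2,3,4} | out {0,1,2,3,4} | prev {0,1,2,3} | push {2,4,5}
  [10] u=3 | in {0,1,2,3,4} | out {0,1,2,3,4} | prev {0,1,2,3} | push {}
  [11] u=2 | in {0,1,2,3,4} | out {1,2,3,4} | ==
  [12] u=4 | in {0,1,2,3,4} | out {0,1,2,3,4} | ==
  [13] u=5 | in {0,1,2,3,4} | out {0,1,4} | ==

Converged values:
  [0] {0,1,2,3,4}
  [1] {0,3}
  [2] {1,2,3,4}
  [3] {0,1,2,3,4}
  [4] {0,1,2,3,4}
  [5] {0,1,4}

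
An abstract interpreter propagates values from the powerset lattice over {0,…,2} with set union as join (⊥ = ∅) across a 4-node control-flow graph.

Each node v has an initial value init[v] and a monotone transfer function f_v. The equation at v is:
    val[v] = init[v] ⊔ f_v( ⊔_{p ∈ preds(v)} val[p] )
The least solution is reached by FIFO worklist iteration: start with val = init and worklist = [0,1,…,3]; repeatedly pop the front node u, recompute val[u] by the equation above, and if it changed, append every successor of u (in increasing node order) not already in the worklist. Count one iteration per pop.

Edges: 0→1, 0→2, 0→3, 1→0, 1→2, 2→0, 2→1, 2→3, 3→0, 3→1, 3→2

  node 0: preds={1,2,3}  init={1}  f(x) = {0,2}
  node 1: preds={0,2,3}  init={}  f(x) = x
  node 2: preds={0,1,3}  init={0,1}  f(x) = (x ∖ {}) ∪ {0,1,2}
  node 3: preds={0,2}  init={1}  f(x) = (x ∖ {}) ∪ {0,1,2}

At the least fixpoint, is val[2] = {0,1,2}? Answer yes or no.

Worklist (7 pops):
  #1 pop 0: in={0,1} → {0,1,2} (was {1}); enqueue []
  #2 pop 1: in={0,1,2} → {0,1,2} (was {}); enqueue [0]
  #3 pop 2: in={0,1,2} → {0,1,2} (was {0,1}); enqueue [1]
  #4 pop 3: in={0,1,2} → {0,1,2} (was {1}); enqueue [2]
  #5 pop 0: in={0,1,2} → {0,1,2} (no change)
  #6 pop 1: in={0,1,2} → {0,1,2} (no change)
  #7 pop 2: in={0,1,2} → {0,1,2} (no change)

Fixpoint:
  val[0] = {0,1,2}
  val[1] = {0,1,2}
  val[2] = {0,1,2}
  val[3] = {0,1,2}

yes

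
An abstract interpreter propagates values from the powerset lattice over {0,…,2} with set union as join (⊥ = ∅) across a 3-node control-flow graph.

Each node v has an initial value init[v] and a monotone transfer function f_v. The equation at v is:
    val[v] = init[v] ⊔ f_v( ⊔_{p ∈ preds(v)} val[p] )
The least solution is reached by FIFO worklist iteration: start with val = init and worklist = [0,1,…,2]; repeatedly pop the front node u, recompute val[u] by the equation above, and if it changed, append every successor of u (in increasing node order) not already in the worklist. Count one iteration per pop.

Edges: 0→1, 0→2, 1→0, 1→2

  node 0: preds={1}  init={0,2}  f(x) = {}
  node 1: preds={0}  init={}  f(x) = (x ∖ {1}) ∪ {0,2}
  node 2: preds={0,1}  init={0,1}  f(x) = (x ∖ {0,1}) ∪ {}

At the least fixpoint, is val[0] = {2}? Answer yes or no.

Iteration log — 4 steps:
  step 1. node 0  ⊔preds={}  new={0,2}  stable
  step 2. node 1  ⊔preds={0,2}  new={0,2}  old={}  +wl: 0
  step 3. node 2  ⊔preds={0,2}  new={0,1,2}  old={0,1}  +wl: 
  step 4. node 0  ⊔preds={0,2}  new={0,2}  stable

Least fixpoint reached:
  node 0: {0,2}
  node 1: {0,2}
  node 2: {0,1,2}

no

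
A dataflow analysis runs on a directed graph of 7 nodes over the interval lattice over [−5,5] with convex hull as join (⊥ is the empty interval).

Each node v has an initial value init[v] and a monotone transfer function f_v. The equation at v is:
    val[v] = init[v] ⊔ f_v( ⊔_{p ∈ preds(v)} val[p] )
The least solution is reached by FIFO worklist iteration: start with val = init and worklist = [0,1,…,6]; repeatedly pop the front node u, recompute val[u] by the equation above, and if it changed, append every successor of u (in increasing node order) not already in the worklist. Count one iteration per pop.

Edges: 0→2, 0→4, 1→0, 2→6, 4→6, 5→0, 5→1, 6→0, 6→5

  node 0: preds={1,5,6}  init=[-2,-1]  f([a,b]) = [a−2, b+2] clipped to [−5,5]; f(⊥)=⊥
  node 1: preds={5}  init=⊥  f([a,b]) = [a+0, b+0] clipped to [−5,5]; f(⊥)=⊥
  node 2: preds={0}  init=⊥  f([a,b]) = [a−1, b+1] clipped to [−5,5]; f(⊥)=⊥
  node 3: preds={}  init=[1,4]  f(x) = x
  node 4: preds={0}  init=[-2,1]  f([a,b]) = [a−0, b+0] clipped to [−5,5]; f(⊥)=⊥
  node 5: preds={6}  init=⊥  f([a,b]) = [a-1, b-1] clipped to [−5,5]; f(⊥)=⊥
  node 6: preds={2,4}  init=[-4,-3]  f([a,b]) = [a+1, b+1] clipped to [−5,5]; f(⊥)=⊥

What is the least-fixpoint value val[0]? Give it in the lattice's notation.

Worklist (23 pops):
  #1 pop 0: in=[-4,-3] → [-5,-1] (was [-2,-1]); enqueue []
  #2 pop 1: in=⊥ → ⊥ (no change)
  #3 pop 2: in=[-5,-1] → [-5,0] (was ⊥); enqueue []
  #4 pop 3: in=⊥ → [1,4] (no change)
  #5 pop 4: in=[-5,-1] → [-5,1] (was [-2,1]); enqueue []
  #6 pop 5: in=[-4,-3] → [-5,-4] (was ⊥); enqueue [0,1]
  #7 pop 6: in=[-5,1] → [-4,2] (was [-4,-3]); enqueue [5]
  #8 pop 0: in=[-5,2] → [-5,4] (was [-5,-1]); enqueue [2,4]
  #9 pop 1: in=[-5,-4] → [-5,-4] (was ⊥); enqueue [0]
  #10 pop 5: in=[-4,2] → [-5,1] (was [-5,-4]); enqueue [1]
  #11 pop 2: in=[-5,4] → [-5,5] (was [-5,0]); enqueue [6]
  #12 pop 4: in=[-5,4] → [-5,4] (was [-5,1]); enqueue []
  #13 pop 0: in=[-5,2] → [-5,4] (no change)
  #14 pop 1: in=[-5,1] → [-5,1] (was [-5,-4]); enqueue [0]
  #15 pop 6: in=[-5,5] → [-4,5] (was [-4,2]); enqueue [5]
  #16 pop 0: in=[-5,5] → [-5,5] (was [-5,4]); enqueue [2,4]
  #17 pop 5: in=[-4,5] → [-5,4] (was [-5,1]); enqueue [0,1]
  #18 pop 2: in=[-5,5] → [-5,5] (no change)
  #19 pop 4: in=[-5,5] → [-5,5] (was [-5,4]); enqueue [6]
  #20 pop 0: in=[-5,5] → [-5,5] (no change)
  #21 pop 1: in=[-5,4] → [-5,4] (was [-5,1]); enqueue [0]
  #22 pop 6: in=[-5,5] → [-4,5] (no change)
  #23 pop 0: in=[-5,5] → [-5,5] (no change)

Fixpoint:
  val[0] = [-5,5]
  val[1] = [-5,4]
  val[2] = [-5,5]
  val[3] = [1,4]
  val[4] = [-5,5]
  val[5] = [-5,4]
  val[6] = [-4,5]

[-5,5]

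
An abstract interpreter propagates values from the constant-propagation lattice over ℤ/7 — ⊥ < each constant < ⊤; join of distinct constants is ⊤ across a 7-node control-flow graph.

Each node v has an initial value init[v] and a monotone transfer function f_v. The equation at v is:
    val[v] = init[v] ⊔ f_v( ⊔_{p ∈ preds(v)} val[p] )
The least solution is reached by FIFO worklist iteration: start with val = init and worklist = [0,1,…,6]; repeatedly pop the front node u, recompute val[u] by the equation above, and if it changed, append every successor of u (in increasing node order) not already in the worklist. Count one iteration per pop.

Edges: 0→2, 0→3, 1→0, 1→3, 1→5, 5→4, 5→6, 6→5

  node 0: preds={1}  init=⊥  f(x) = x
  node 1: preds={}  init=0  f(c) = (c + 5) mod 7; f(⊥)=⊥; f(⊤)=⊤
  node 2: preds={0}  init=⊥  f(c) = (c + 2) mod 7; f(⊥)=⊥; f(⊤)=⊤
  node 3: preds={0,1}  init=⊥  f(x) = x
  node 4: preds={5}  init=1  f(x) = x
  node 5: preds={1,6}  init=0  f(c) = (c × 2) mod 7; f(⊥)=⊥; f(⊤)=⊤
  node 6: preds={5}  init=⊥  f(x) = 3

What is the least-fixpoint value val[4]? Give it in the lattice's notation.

⊤

Trace (10 dequeues):
  [1] u=0 | in 0 | out 0 | prev ⊥ | push {}
  [2] u=1 | in ⊥ | out 0 | ==
  [3] u=2 | in 0 | out 2 | prev ⊥ | push {}
  [4] u=3 | in 0 | out 0 | prev ⊥ | push {}
  [5] u=4 | in 0 | out ⊤ | prev 1 | push {}
  [6] u=5 | in 0 | out 0 | ==
  [7] u=6 | in 0 | out 3 | prev ⊥ | push {5}
  [8] u=5 | in ⊤ | out ⊤ | prev 0 | push {4,6}
  [9] u=4 | in ⊤ | out ⊤ | ==
  [10] u=6 | in ⊤ | out 3 | ==

Converged values:
  [0] 0
  [1] 0
  [2] 2
  [3] 0
  [4] ⊤
  [5] ⊤
  [6] 3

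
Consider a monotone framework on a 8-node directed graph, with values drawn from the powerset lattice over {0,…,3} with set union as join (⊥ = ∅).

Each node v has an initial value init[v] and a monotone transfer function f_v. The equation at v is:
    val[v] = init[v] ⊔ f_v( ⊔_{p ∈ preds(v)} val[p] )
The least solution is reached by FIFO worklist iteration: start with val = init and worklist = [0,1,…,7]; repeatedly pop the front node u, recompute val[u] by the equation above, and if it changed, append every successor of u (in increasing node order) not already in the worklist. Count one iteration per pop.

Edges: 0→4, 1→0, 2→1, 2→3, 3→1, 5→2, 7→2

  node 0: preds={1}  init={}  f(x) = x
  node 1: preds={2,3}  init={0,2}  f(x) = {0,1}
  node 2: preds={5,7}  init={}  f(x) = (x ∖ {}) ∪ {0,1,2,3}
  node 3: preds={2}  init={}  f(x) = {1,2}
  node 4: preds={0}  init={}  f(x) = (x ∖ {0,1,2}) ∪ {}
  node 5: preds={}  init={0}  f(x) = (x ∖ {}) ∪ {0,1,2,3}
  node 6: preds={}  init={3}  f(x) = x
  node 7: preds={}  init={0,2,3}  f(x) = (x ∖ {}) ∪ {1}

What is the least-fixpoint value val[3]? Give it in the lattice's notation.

{1,2}

Iteration log — 12 steps:
  step 1. node 0  ⊔preds={0,2}  new={0,2}  old={}  +wl: 
  step 2. node 1  ⊔preds={}  new={0,1,2}  old={0,2}  +wl: 0
  step 3. node 2  ⊔preds={0,2,3}  new={0,1,2,3}  old={}  +wl: 1
  step 4. node 3  ⊔preds={0,1,2,3}  new={1,2}  old={}  +wl: 
  step 5. node 4  ⊔preds={0,2}  new={}  stable
  step 6. node 5  ⊔preds={}  new={0,1,2,3}  old={0}  +wl: 2
  step 7. node 6  ⊔preds={}  new={3}  stable
  step 8. node 7  ⊔preds={}  new={0,1,2,3}  old={0,2,3}  +wl: 
  step 9. node 0  ⊔preds={0,1,2}  new={0,1,2}  old={0,2}  +wl: 4
  step 10. node 1  ⊔preds={0,1,2,3}  new={0,1,2}  stable
  step 11. node 2  ⊔preds={0,1,2,3}  new={0,1,2,3}  stable
  step 12. node 4  ⊔preds={0,1,2}  new={}  stable

Least fixpoint reached:
  node 0: {0,1,2}
  node 1: {0,1,2}
  node 2: {0,1,2,3}
  node 3: {1,2}
  node 4: {}
  node 5: {0,1,2,3}
  node 6: {3}
  node 7: {0,1,2,3}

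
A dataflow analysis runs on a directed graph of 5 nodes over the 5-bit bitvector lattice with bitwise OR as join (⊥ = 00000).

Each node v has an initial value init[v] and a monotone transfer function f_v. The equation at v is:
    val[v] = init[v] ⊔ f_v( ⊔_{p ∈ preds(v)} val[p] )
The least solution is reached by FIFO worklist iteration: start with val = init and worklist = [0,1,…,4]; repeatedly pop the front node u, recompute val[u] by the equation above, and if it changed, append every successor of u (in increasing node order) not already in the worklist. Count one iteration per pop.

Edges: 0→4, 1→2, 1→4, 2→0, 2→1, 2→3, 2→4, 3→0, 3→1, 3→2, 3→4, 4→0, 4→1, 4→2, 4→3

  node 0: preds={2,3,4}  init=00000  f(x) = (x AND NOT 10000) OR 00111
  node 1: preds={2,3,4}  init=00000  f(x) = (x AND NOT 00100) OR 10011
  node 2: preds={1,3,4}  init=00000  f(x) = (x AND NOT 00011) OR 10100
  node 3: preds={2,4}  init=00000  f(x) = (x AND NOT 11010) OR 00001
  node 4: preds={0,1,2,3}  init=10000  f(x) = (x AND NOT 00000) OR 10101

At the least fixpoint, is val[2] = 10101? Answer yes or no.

no

Iteration log — 9 steps:
  step 1. node 0  ⊔preds=10000  new=00111  old=00000  +wl: 
  step 2. node 1  ⊔preds=10000  new=10011  old=00000  +wl: 
  step 3. node 2  ⊔preds=10011  new=10100  old=00000  +wl: 0,1
  step 4. node 3  ⊔preds=10100  new=00101  old=00000  +wl: 2
  step 5. node 4  ⊔preds=10111  new=10111  old=10000  +wl: 3
  step 6. node 0  ⊔preds=10111  new=00111  stable
  step 7. node 1  ⊔preds=10111  new=10011  stable
  step 8. node 2  ⊔preds=10111  new=10100  stable
  step 9. node 3  ⊔preds=10111  new=00101  stable

Least fixpoint reached:
  node 0: 00111
  node 1: 10011
  node 2: 10100
  node 3: 00101
  node 4: 10111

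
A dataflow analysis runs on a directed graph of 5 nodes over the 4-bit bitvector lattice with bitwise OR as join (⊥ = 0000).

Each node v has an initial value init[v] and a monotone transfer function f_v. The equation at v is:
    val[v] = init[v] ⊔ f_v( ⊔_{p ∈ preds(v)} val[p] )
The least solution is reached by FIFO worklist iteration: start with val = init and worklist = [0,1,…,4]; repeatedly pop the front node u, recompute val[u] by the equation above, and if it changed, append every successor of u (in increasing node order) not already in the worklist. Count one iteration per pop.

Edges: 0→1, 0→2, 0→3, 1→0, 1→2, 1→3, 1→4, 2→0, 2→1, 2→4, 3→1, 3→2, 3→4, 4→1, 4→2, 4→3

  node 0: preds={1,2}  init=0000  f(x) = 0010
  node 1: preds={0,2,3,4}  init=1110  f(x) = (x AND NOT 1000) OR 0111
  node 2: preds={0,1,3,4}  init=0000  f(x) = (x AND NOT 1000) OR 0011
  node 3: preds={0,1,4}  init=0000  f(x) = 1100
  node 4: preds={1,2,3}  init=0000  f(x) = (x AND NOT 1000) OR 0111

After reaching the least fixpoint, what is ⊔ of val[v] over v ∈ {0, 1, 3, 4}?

1111

Trace (9 dequeues):
  [1] u=0 | in 1110 | out 0010 | prev 0000 | push {}
  [2] u=1 | in 0010 | out 1111 | prev 1110 | push {0}
  [3] u=2 | in 1111 | out 0111 | prev 0000 | push {1}
  [4] u=3 | in 1111 | out 1100 | prev 0000 | push {2}
  [5] u=4 | in 1111 | out 0111 | prev 0000 | push {3}
  [6] u=0 | in 1111 | out 0010 | ==
  [7] u=1 | in 1111 | out 1111 | ==
  [8] u=2 | in 1111 | out 0111 | ==
  [9] u=3 | in 1111 | out 1100 | ==

Converged values:
  [0] 0010
  [1] 1111
  [2] 0111
  [3] 1100
  [4] 0111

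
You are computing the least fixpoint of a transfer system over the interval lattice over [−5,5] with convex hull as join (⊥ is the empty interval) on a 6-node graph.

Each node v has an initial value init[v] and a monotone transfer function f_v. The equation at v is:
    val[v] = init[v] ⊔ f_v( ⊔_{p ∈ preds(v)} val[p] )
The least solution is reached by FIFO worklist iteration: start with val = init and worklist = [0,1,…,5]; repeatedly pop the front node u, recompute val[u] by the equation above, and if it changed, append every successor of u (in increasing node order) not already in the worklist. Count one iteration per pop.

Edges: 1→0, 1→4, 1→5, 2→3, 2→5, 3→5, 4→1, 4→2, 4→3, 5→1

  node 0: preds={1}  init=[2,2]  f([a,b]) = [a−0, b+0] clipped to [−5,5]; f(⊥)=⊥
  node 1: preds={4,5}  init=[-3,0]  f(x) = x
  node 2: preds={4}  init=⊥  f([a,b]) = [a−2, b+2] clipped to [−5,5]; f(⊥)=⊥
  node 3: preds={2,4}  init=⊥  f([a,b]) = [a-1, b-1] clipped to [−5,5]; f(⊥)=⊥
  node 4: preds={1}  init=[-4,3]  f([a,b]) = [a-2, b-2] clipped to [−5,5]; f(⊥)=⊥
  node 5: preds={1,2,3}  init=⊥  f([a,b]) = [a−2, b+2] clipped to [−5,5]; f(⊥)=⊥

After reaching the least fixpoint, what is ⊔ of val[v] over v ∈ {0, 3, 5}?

[-5,5]

Iteration log — 13 steps:
  step 1. node 0  ⊔preds=[-3,0]  new=[-3,2]  old=[2,2]  +wl: 
  step 2. node 1  ⊔preds=[-4,3]  new=[-4,3]  old=[-3,0]  +wl: 0
  step 3. node 2  ⊔preds=[-4,3]  new=[-5,5]  old=⊥  +wl: 
  step 4. node 3  ⊔preds=[-5,5]  new=[-5,4]  old=⊥  +wl: 
  step 5. node 4  ⊔preds=[-4,3]  new=[-5,3]  old=[-4,3]  +wl: 1,2,3
  step 6. node 5  ⊔preds=[-5,5]  new=[-5,5]  old=⊥  +wl: 
  step 7. node 0  ⊔preds=[-4,3]  new=[-4,3]  old=[-3,2]  +wl: 
  step 8. node 1  ⊔preds=[-5,5]  new=[-5,5]  old=[-4,3]  +wl: 0,4,5
  step 9. node 2  ⊔preds=[-5,3]  new=[-5,5]  stable
  step 10. node 3  ⊔preds=[-5,5]  new=[-5,4]  stable
  step 11. node 0  ⊔preds=[-5,5]  new=[-5,5]  old=[-4,3]  +wl: 
  step 12. node 4  ⊔preds=[-5,5]  new=[-5,3]  stable
  step 13. node 5  ⊔preds=[-5,5]  new=[-5,5]  stable

Least fixpoint reached:
  node 0: [-5,5]
  node 1: [-5,5]
  node 2: [-5,5]
  node 3: [-5,4]
  node 4: [-5,3]
  node 5: [-5,5]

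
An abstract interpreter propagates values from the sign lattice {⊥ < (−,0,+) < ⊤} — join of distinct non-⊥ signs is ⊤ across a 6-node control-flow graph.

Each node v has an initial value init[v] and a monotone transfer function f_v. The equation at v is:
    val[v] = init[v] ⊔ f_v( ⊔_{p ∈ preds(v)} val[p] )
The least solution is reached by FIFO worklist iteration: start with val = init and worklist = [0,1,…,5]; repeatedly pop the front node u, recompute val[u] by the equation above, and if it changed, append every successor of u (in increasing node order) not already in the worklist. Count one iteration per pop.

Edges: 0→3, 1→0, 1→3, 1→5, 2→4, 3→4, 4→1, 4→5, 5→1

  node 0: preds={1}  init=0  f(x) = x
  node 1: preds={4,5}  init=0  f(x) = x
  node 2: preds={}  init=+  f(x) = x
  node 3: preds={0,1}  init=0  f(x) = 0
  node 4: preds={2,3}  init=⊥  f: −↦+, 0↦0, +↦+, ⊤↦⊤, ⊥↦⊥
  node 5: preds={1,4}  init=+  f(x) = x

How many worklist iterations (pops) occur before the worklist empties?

Worklist (9 pops):
  #1 pop 0: in=0 → 0 (no change)
  #2 pop 1: in=+ → ⊤ (was 0); enqueue [0]
  #3 pop 2: in=⊥ → + (no change)
  #4 pop 3: in=⊤ → 0 (no change)
  #5 pop 4: in=⊤ → ⊤ (was ⊥); enqueue [1]
  #6 pop 5: in=⊤ → ⊤ (was +); enqueue []
  #7 pop 0: in=⊤ → ⊤ (was 0); enqueue [3]
  #8 pop 1: in=⊤ → ⊤ (no change)
  #9 pop 3: in=⊤ → 0 (no change)

Fixpoint:
  val[0] = ⊤
  val[1] = ⊤
  val[2] = +
  val[3] = 0
  val[4] = ⊤
  val[5] = ⊤

9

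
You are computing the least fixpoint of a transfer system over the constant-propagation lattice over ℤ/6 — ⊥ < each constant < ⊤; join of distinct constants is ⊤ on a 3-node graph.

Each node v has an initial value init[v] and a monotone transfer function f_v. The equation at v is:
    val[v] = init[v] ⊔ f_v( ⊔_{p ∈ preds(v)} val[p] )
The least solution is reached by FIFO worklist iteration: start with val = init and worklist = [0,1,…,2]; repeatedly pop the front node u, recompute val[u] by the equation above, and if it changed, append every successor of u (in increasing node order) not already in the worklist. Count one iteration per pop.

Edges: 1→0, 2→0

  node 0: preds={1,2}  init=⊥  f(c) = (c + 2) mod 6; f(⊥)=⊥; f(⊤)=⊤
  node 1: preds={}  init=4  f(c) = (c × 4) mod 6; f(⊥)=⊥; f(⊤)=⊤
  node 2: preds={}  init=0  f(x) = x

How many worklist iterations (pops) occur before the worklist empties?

3

Iteration log — 3 steps:
  step 1. node 0  ⊔preds=⊤  new=⊤  old=⊥  +wl: 
  step 2. node 1  ⊔preds=⊥  new=4  stable
  step 3. node 2  ⊔preds=⊥  new=0  stable

Least fixpoint reached:
  node 0: ⊤
  node 1: 4
  node 2: 0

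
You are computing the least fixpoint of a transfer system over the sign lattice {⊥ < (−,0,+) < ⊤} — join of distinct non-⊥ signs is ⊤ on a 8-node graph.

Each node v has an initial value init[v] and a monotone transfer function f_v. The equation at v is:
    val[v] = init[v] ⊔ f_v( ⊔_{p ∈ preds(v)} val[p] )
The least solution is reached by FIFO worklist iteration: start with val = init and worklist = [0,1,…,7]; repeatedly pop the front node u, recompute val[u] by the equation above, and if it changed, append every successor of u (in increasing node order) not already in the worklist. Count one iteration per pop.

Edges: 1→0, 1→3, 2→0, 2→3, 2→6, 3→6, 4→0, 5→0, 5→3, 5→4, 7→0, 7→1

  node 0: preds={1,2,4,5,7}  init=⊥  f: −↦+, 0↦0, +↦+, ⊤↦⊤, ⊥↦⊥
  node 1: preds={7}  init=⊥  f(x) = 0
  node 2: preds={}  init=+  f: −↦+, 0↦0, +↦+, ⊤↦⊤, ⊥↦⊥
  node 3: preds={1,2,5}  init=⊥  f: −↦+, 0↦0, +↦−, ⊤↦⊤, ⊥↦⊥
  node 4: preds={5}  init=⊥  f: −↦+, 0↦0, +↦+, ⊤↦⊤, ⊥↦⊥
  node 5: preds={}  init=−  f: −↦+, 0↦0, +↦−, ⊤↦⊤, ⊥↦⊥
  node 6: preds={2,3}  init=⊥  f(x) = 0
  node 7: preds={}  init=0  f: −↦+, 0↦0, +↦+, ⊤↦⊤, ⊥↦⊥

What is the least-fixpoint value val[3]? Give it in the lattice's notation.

⊤

Trace (9 dequeues):
  [1] u=0 | in ⊤ | out ⊤ | prev ⊥ | push {}
  [2] u=1 | in 0 | out 0 | prev ⊥ | push {0}
  [3] u=2 | in ⊥ | out + | ==
  [4] u=3 | in ⊤ | out ⊤ | prev ⊥ | push {}
  [5] u=4 | in − | out + | prev ⊥ | push {}
  [6] u=5 | in ⊥ | out − | ==
  [7] u=6 | in ⊤ | out 0 | prev ⊥ | push {}
  [8] u=7 | in ⊥ | out 0 | ==
  [9] u=0 | in ⊤ | out ⊤ | ==

Converged values:
  [0] ⊤
  [1] 0
  [2] +
  [3] ⊤
  [4] +
  [5] −
  [6] 0
  [7] 0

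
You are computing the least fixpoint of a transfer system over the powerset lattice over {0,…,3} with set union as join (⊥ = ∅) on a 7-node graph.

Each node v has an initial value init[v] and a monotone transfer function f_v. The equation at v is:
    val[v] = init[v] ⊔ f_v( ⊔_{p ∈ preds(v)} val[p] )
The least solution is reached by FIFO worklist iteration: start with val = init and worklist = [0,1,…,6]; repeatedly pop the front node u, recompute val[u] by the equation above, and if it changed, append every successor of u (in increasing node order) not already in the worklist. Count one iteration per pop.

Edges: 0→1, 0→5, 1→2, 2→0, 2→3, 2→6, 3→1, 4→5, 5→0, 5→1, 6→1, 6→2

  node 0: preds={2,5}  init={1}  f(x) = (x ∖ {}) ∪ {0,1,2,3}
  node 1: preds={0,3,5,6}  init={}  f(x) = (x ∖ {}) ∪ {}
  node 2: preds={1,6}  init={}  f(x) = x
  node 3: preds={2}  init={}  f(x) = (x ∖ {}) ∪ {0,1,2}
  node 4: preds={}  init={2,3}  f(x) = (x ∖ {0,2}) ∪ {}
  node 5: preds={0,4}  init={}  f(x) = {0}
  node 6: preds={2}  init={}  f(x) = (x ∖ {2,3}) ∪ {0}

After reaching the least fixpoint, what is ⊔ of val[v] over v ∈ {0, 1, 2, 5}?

Trace (10 dequeues):
  [1] u=0 | in {} | out {0,1,2,3} | prev {1} | push {}
  [2] u=1 | in {0,1,2,3} | out {0,1,2,3} | prev {} | push {}
  [3] u=2 | in {0,1,2,3} | out {0,1,2,3} | prev {} | push {0}
  [4] u=3 | in {0,1,2,3} | out {0,1,2,3} | prev {} | push {1}
  [5] u=4 | in {} | out {2,3} | ==
  [6] u=5 | in {0,1,2,3} | out {0} | prev {} | push {}
  [7] u=6 | in {0,1,2,3} | out {0,1} | prev {} | push {2}
  [8] u=0 | in {0,1,2,3} | out {0,1,2,3} | ==
  [9] u=1 | in {0,1,2,3} | out {0,1,2,3} | ==
  [10] u=2 | in {0,1,2,3} | out {0,1,2,3} | ==

Converged values:
  [0] {0,1,2,3}
  [1] {0,1,2,3}
  [2] {0,1,2,3}
  [3] {0,1,2,3}
  [4] {2,3}
  [5] {0}
  [6] {0,1}

{0,1,2,3}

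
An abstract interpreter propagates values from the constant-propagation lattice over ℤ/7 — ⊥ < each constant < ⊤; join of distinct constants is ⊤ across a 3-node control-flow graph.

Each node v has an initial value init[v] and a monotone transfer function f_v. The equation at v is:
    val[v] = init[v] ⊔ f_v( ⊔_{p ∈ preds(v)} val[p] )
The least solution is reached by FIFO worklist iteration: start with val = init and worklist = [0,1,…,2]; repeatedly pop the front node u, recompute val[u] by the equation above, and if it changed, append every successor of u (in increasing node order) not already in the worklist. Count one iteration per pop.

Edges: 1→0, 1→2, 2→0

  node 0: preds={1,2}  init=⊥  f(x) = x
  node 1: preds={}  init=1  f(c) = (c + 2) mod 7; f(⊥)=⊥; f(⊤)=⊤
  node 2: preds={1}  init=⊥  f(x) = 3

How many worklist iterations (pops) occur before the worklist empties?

4

Worklist (4 pops):
  #1 pop 0: in=1 → 1 (was ⊥); enqueue []
  #2 pop 1: in=⊥ → 1 (no change)
  #3 pop 2: in=1 → 3 (was ⊥); enqueue [0]
  #4 pop 0: in=⊤ → ⊤ (was 1); enqueue []

Fixpoint:
  val[0] = ⊤
  val[1] = 1
  val[2] = 3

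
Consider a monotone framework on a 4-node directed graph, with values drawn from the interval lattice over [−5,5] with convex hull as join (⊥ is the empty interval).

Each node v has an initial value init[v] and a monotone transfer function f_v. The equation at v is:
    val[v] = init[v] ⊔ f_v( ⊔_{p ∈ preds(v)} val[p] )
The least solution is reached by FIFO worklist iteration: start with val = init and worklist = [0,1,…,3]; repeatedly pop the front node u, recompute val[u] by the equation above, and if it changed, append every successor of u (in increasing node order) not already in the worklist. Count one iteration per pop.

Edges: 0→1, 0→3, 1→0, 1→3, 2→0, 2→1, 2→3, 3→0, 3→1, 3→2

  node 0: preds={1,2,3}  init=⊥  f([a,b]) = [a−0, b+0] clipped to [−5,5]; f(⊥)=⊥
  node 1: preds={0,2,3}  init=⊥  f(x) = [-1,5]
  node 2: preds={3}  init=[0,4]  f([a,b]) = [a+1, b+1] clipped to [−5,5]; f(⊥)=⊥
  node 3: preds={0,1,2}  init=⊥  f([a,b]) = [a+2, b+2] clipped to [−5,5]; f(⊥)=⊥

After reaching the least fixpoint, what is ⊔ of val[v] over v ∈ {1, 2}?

Trace (10 dequeues):
  [1] u=0 | in [0,4] | out [0,4] | prev ⊥ | push {}
  [2] u=1 | in [0,4] | out [-1,5] | prev ⊥ | push {0}
  [3] u=2 | in ⊥ | out [0,4] | ==
  [4] u=3 | in [-1,5] | out [1,5] | prev ⊥ | push {1,2}
  [5] u=0 | in [-1,5] | out [-1,5] | prev [0,4] | push {3}
  [6] u=1 | in [-1,5] | out [-1,5] | ==
  [7] u=2 | in [1,5] | out [0,5] | prev [0,4] | push {0,1}
  [8] u=3 | in [-1,5] | out [1,5] | ==
  [9] u=0 | in [-1,5] | out [-1,5] | ==
  [10] u=1 | in [-1,5] | out [-1,5] | ==

Converged values:
  [0] [-1,5]
  [1] [-1,5]
  [2] [0,5]
  [3] [1,5]

[-1,5]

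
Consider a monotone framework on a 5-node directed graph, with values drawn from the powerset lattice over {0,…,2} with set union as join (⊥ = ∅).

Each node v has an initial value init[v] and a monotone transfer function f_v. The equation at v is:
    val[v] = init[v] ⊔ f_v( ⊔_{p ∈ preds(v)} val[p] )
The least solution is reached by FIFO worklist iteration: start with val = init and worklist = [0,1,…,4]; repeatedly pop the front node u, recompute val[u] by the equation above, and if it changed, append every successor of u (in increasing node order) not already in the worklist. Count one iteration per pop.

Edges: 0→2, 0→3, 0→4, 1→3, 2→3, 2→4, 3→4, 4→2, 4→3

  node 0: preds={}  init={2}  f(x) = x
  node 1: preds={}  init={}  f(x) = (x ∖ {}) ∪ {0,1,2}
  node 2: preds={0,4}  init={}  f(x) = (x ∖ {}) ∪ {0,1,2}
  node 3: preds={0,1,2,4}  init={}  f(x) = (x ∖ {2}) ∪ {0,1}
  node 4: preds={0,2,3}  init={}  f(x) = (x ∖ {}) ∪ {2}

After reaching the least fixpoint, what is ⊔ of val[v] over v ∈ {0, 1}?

{0,1,2}

Iteration log — 7 steps:
  step 1. node 0  ⊔preds={}  new={2}  stable
  step 2. node 1  ⊔preds={}  new={0,1,2}  old={}  +wl: 
  step 3. node 2  ⊔preds={2}  new={0,1,2}  old={}  +wl: 
  step 4. node 3  ⊔preds={0,1,2}  new={0,1}  old={}  +wl: 
  step 5. node 4  ⊔preds={0,1,2}  new={0,1,2}  old={}  +wl: 2,3
  step 6. node 2  ⊔preds={0,1,2}  new={0,1,2}  stable
  step 7. node 3  ⊔preds={0,1,2}  new={0,1}  stable

Least fixpoint reached:
  node 0: {2}
  node 1: {0,1,2}
  node 2: {0,1,2}
  node 3: {0,1}
  node 4: {0,1,2}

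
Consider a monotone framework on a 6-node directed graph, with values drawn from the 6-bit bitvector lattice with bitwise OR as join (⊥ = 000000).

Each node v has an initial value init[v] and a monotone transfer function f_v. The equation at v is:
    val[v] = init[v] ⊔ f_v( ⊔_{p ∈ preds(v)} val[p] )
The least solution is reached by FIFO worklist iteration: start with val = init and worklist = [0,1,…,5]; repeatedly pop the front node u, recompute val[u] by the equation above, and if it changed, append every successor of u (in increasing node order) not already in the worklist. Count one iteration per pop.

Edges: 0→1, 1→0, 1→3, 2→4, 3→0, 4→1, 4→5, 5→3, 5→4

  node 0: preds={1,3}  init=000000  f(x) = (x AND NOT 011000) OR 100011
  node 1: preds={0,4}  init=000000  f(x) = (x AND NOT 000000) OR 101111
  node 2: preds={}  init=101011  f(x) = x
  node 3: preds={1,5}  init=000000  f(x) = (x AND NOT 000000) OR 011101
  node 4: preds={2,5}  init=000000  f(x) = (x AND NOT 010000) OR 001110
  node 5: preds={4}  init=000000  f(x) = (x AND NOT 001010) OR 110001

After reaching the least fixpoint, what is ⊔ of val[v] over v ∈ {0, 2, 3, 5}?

Worklist (10 pops):
  #1 pop 0: in=000000 → 100011 (was 000000); enqueue []
  #2 pop 1: in=100011 → 101111 (was 000000); enqueue [0]
  #3 pop 2: in=000000 → 101011 (no change)
  #4 pop 3: in=101111 → 111111 (was 000000); enqueue []
  #5 pop 4: in=101011 → 101111 (was 000000); enqueue [1]
  #6 pop 5: in=101111 → 110101 (was 000000); enqueue [3,4]
  #7 pop 0: in=111111 → 100111 (was 100011); enqueue []
  #8 pop 1: in=101111 → 101111 (no change)
  #9 pop 3: in=111111 → 111111 (no change)
  #10 pop 4: in=111111 → 101111 (no change)

Fixpoint:
  val[0] = 100111
  val[1] = 101111
  val[2] = 101011
  val[3] = 111111
  val[4] = 101111
  val[5] = 110101

111111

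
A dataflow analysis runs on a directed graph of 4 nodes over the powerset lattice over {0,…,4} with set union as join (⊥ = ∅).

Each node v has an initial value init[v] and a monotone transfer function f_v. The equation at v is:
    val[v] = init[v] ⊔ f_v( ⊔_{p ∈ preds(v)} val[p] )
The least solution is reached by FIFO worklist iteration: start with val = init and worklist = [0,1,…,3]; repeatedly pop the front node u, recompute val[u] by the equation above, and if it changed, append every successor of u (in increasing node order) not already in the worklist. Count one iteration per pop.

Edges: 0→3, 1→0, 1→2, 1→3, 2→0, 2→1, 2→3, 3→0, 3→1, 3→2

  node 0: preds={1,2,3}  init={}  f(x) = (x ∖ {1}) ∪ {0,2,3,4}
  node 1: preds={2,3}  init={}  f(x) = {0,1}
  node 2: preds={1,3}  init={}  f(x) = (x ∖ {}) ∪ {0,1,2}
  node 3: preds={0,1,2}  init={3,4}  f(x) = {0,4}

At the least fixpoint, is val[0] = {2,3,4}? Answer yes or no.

Iteration log — 7 steps:
  step 1. node 0  ⊔preds={3,4}  new={0,2,3,4}  old={}  +wl: 
  step 2. node 1  ⊔preds={3,4}  new={0,1}  old={}  +wl: 0
  step 3. node 2  ⊔preds={0,1,3,4}  new={0,1,2,3,4}  old={}  +wl: 1
  step 4. node 3  ⊔preds={0,1,2,3,4}  new={0,3,4}  old={3,4}  +wl: 2
  step 5. node 0  ⊔preds={0,1,2,3,4}  new={0,2,3,4}  stable
  step 6. node 1  ⊔preds={0,1,2,3,4}  new={0,1}  stable
  step 7. node 2  ⊔preds={0,1,3,4}  new={0,1,2,3,4}  stable

Least fixpoint reached:
  node 0: {0,2,3,4}
  node 1: {0,1}
  node 2: {0,1,2,3,4}
  node 3: {0,3,4}

no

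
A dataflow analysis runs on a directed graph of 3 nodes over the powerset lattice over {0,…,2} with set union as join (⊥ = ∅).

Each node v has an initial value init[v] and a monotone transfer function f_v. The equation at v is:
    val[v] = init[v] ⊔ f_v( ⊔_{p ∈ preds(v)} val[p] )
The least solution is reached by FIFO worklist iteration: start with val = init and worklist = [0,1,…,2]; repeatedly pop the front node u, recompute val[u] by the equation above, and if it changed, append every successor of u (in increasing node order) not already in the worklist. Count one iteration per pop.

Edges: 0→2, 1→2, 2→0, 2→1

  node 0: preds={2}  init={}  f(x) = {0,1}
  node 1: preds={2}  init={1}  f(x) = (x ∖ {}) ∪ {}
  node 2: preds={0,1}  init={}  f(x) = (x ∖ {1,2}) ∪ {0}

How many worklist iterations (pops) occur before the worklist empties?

6

Worklist (6 pops):
  #1 pop 0: in={} → {0,1} (was {}); enqueue []
  #2 pop 1: in={} → {1} (no change)
  #3 pop 2: in={0,1} → {0} (was {}); enqueue [0,1]
  #4 pop 0: in={0} → {0,1} (no change)
  #5 pop 1: in={0} → {0,1} (was {1}); enqueue [2]
  #6 pop 2: in={0,1} → {0} (no change)

Fixpoint:
  val[0] = {0,1}
  val[1] = {0,1}
  val[2] = {0}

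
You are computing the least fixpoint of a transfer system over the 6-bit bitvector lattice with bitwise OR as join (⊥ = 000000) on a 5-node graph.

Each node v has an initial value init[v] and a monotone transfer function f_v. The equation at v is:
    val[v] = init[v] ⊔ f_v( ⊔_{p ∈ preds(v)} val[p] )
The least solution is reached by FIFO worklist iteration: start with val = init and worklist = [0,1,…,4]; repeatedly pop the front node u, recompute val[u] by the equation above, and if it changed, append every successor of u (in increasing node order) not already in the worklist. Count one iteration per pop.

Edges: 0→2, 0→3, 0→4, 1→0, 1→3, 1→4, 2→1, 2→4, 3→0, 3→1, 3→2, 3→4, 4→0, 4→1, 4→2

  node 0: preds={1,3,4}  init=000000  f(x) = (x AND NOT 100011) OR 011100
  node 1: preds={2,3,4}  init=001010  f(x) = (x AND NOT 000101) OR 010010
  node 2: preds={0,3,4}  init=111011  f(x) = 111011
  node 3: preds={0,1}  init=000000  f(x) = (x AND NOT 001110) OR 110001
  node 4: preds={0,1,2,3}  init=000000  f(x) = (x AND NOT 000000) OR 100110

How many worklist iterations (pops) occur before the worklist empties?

8

Worklist (8 pops):
  #1 pop 0: in=001010 → 011100 (was 000000); enqueue []
  #2 pop 1: in=111011 → 111010 (was 001010); enqueue [0]
  #3 pop 2: in=011100 → 111011 (no change)
  #4 pop 3: in=111110 → 110001 (was 000000); enqueue [1,2]
  #5 pop 4: in=111111 → 111111 (was 000000); enqueue []
  #6 pop 0: in=111111 → 011100 (no change)
  #7 pop 1: in=111111 → 111010 (no change)
  #8 pop 2: in=111111 → 111011 (no change)

Fixpoint:
  val[0] = 011100
  val[1] = 111010
  val[2] = 111011
  val[3] = 110001
  val[4] = 111111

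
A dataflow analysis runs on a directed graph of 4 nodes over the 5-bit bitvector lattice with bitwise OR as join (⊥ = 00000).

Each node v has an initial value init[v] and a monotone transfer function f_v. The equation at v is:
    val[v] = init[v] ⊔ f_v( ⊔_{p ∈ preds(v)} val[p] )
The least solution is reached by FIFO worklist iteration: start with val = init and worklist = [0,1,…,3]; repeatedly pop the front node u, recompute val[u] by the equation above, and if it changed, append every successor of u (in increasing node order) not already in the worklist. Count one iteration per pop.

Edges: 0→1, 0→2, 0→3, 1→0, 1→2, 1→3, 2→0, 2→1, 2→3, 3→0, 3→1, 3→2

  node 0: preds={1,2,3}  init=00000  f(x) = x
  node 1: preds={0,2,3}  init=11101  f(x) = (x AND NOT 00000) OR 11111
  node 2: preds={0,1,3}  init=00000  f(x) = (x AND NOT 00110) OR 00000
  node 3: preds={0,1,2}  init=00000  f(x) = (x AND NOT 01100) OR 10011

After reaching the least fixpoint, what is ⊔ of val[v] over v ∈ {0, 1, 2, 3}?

Iteration log — 8 steps:
  step 1. node 0  ⊔preds=11101  new=11101  old=00000  +wl: 
  step 2. node 1  ⊔preds=11101  new=11111  old=11101  +wl: 0
  step 3. node 2  ⊔preds=11111  new=11001  old=00000  +wl: 1
  step 4. node 3  ⊔preds=11111  new=10011  old=00000  +wl: 2
  step 5. node 0  ⊔preds=11111  new=11111  old=11101  +wl: 3
  step 6. node 1  ⊔preds=11111  new=11111  stable
  step 7. node 2  ⊔preds=11111  new=11001  stable
  step 8. node 3  ⊔preds=11111  new=10011  stable

Least fixpoint reached:
  node 0: 11111
  node 1: 11111
  node 2: 11001
  node 3: 10011

11111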